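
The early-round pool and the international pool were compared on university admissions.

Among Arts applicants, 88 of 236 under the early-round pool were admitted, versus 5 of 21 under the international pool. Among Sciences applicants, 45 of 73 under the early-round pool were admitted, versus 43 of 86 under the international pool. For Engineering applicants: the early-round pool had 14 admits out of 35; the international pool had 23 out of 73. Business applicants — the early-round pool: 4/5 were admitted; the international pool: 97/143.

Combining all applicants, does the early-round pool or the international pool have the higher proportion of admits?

the international pool

Arts: the early-round pool 88/236 = 37.3%, the international pool 5/21 = 23.8% → the early-round pool
Sciences: the early-round pool 45/73 = 61.6%, the international pool 43/86 = 50.0% → the early-round pool
Engineering: the early-round pool 14/35 = 40.0%, the international pool 23/73 = 31.5% → the early-round pool
Business: the early-round pool 4/5 = 80.0%, the international pool 97/143 = 67.8% → the early-round pool
Overall: the early-round pool 151/349 = 43.3%, the international pool 168/323 = 52.0% → the international pool
(The early-round pool wins every department group but the international pool wins overall — the early-round pool's applicants skew toward the low-rate Arts group.)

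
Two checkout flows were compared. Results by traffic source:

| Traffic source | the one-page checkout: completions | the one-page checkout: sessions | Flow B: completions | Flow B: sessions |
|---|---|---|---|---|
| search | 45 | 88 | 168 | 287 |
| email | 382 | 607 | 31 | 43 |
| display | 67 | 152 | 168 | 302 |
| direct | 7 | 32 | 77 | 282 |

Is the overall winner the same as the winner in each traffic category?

Search: the one-page checkout 45/88 = 51.1%, Flow B 168/287 = 58.5% → Flow B
Email: the one-page checkout 382/607 = 62.9%, Flow B 31/43 = 72.1% → Flow B
Display: the one-page checkout 67/152 = 44.1%, Flow B 168/302 = 55.6% → Flow B
Direct: the one-page checkout 7/32 = 21.9%, Flow B 77/282 = 27.3% → Flow B
Overall: the one-page checkout 501/879 = 57.0%, Flow B 444/914 = 48.6% → the one-page checkout
Flow B wins each traffic group but the one-page checkout wins overall — the comparison reverses. Flow B's sessions skew toward direct, which has a lower base rate.

No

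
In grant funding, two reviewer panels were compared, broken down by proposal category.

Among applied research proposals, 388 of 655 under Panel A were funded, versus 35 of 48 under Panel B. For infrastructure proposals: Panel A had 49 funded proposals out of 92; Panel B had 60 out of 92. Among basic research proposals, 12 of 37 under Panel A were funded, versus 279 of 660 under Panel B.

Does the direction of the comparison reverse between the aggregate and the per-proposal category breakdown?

Yes

Applied research: Panel A 388/655 = 59.2%, Panel B 35/48 = 72.9% → Panel B
Infrastructure: Panel A 49/92 = 53.3%, Panel B 60/92 = 65.2% → Panel B
Basic research: Panel A 12/37 = 32.4%, Panel B 279/660 = 42.3% → Panel B
Overall: Panel A 449/784 = 57.3%, Panel B 374/800 = 46.8% → Panel A
Panel B wins each proposal group but Panel A wins overall — the comparison reverses. Panel B's proposals skew toward basic research, which has a lower base rate.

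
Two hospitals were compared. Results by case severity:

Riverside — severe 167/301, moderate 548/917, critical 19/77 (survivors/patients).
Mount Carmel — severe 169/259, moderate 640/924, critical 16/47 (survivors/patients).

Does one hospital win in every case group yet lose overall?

No

Severe: Riverside 167/301 = 55.5%, Mount Carmel 169/259 = 65.3% → Mount Carmel
Moderate: Riverside 548/917 = 59.8%, Mount Carmel 640/924 = 69.3% → Mount Carmel
Critical: Riverside 19/77 = 24.7%, Mount Carmel 16/47 = 34.0% → Mount Carmel
Overall: Riverside 734/1295 = 56.7%, Mount Carmel 825/1230 = 67.1% → Mount Carmel
Mount Carmel wins overall and in every case group — no reversal.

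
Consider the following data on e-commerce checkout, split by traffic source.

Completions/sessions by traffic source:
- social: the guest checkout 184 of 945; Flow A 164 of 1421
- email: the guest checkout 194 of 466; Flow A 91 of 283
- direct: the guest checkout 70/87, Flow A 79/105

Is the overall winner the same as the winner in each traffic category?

Social: the guest checkout 184/945 = 19.5%, Flow A 164/1421 = 11.5% → the guest checkout
Email: the guest checkout 194/466 = 41.6%, Flow A 91/283 = 32.2% → the guest checkout
Direct: the guest checkout 70/87 = 80.5%, Flow A 79/105 = 75.2% → the guest checkout
Overall: the guest checkout 448/1498 = 29.9%, Flow A 334/1809 = 18.5% → the guest checkout
The guest checkout wins overall and in every traffic group — no reversal.

Yes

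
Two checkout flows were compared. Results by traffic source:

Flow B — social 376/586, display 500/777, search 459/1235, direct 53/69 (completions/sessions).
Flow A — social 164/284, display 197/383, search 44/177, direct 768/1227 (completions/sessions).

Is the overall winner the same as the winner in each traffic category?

No

Social: Flow B 376/586 = 64.2%, Flow A 164/284 = 57.7% → Flow B
Display: Flow B 500/777 = 64.4%, Flow A 197/383 = 51.4% → Flow B
Search: Flow B 459/1235 = 37.2%, Flow A 44/177 = 24.9% → Flow B
Direct: Flow B 53/69 = 76.8%, Flow A 768/1227 = 62.6% → Flow B
Overall: Flow B 1388/2667 = 52.0%, Flow A 1173/2071 = 56.6% → Flow A
Flow B wins each traffic group but Flow A wins overall — the comparison reverses. Flow B's sessions skew toward search, which has a lower base rate.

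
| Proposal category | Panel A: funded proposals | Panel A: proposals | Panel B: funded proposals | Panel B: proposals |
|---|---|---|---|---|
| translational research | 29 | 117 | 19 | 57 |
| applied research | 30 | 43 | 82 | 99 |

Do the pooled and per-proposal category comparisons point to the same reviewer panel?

Yes

Translational research: Panel A 29/117 = 24.8%, Panel B 19/57 = 33.3% → Panel B
Applied research: Panel A 30/43 = 69.8%, Panel B 82/99 = 82.8% → Panel B
Overall: Panel A 59/160 = 36.9%, Panel B 101/156 = 64.7% → Panel B
Panel B wins overall and in every proposal group — no reversal.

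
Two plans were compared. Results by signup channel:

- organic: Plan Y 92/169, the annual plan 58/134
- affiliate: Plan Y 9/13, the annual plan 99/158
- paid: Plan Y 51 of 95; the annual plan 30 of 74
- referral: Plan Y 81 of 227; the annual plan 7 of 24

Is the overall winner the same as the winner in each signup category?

Organic: Plan Y 92/169 = 54.4%, the annual plan 58/134 = 43.3% → Plan Y
Affiliate: Plan Y 9/13 = 69.2%, the annual plan 99/158 = 62.7% → Plan Y
Paid: Plan Y 51/95 = 53.7%, the annual plan 30/74 = 40.5% → Plan Y
Referral: Plan Y 81/227 = 35.7%, the annual plan 7/24 = 29.2% → Plan Y
Overall: Plan Y 233/504 = 46.2%, the annual plan 194/390 = 49.7% → the annual plan
Plan Y wins each signup group but the annual plan wins overall — the comparison reverses. Plan Y's customers skew toward referral, which has a lower base rate.

No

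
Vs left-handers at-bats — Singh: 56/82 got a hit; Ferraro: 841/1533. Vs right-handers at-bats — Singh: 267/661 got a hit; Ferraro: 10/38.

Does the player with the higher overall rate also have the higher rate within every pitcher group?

No

Vs left-handers: Singh 56/82 = 68.3%, Ferraro 841/1533 = 54.9% → Singh
Vs right-handers: Singh 267/661 = 40.4%, Ferraro 10/38 = 26.3% → Singh
Overall: Singh 323/743 = 43.5%, Ferraro 851/1571 = 54.2% → Ferraro
Singh wins each pitcher group but Ferraro wins overall — the comparison reverses. Singh's at-bats skew toward vs right-handers, which has a lower base rate.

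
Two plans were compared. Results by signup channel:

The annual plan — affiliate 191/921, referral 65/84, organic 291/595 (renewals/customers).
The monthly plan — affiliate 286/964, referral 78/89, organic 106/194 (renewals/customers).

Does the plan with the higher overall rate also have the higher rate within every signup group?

Affiliate: the annual plan 191/921 = 20.7%, the monthly plan 286/964 = 29.7% → the monthly plan
Referral: the annual plan 65/84 = 77.4%, the monthly plan 78/89 = 87.6% → the monthly plan
Organic: the annual plan 291/595 = 48.9%, the monthly plan 106/194 = 54.6% → the monthly plan
Overall: the annual plan 547/1600 = 34.2%, the monthly plan 470/1247 = 37.7% → the monthly plan
The monthly plan wins overall and in every signup group — no reversal.

Yes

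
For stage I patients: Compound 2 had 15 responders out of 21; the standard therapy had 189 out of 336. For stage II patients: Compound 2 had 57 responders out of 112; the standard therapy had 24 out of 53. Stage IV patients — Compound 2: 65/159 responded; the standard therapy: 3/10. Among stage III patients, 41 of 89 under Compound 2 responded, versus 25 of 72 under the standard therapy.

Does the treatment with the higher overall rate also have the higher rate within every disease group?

No

Stage I: Compound 2 15/21 = 71.4%, the standard therapy 189/336 = 56.2% → Compound 2
Stage II: Compound 2 57/112 = 50.9%, the standard therapy 24/53 = 45.3% → Compound 2
Stage IV: Compound 2 65/159 = 40.9%, the standard therapy 3/10 = 30.0% → Compound 2
Stage III: Compound 2 41/89 = 46.1%, the standard therapy 25/72 = 34.7% → Compound 2
Overall: Compound 2 178/381 = 46.7%, the standard therapy 241/471 = 51.2% → the standard therapy
Compound 2 wins each disease group but the standard therapy wins overall — the comparison reverses. Compound 2's patients skew toward stage IV, which has a lower base rate.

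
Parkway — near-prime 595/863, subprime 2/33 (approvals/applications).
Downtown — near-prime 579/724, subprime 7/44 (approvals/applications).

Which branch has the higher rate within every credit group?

Downtown

Near-prime: Parkway 595/863 = 68.9%, Downtown 579/724 = 80.0% → Downtown
Subprime: Parkway 2/33 = 6.1%, Downtown 7/44 = 15.9% → Downtown
Downtown has the higher rate in both groups.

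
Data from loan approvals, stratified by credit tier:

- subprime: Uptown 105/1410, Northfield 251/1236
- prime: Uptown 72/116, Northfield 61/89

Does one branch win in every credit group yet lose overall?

Subprime: Uptown 105/1410 = 7.4%, Northfield 251/1236 = 20.3% → Northfield
Prime: Uptown 72/116 = 62.1%, Northfield 61/89 = 68.5% → Northfield
Overall: Uptown 177/1526 = 11.6%, Northfield 312/1325 = 23.5% → Northfield
Northfield wins overall and in every credit group — no reversal.

No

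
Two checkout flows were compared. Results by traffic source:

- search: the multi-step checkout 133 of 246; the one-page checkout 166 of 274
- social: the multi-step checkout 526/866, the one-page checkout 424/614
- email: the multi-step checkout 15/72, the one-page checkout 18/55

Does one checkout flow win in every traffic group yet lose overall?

No

Search: the multi-step checkout 133/246 = 54.1%, the one-page checkout 166/274 = 60.6% → the one-page checkout
Social: the multi-step checkout 526/866 = 60.7%, the one-page checkout 424/614 = 69.1% → the one-page checkout
Email: the multi-step checkout 15/72 = 20.8%, the one-page checkout 18/55 = 32.7% → the one-page checkout
Overall: the multi-step checkout 674/1184 = 56.9%, the one-page checkout 608/943 = 64.5% → the one-page checkout
The one-page checkout wins overall and in every traffic group — no reversal.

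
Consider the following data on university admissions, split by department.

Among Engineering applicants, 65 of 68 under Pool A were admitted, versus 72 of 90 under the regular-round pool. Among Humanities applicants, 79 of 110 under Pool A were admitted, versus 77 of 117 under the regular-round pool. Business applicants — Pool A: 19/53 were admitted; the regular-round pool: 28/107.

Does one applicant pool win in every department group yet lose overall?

Engineering: Pool A 65/68 = 95.6%, the regular-round pool 72/90 = 80.0% → Pool A
Humanities: Pool A 79/110 = 71.8%, the regular-round pool 77/117 = 65.8% → Pool A
Business: Pool A 19/53 = 35.8%, the regular-round pool 28/107 = 26.2% → Pool A
Overall: Pool A 163/231 = 70.6%, the regular-round pool 177/314 = 56.4% → Pool A
Pool A wins overall and in every department group — no reversal.

No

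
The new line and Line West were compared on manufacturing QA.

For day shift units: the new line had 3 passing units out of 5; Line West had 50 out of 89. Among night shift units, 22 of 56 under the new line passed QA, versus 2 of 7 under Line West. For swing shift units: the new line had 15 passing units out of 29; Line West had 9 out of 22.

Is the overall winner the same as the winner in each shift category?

No

Day shift: the new line 3/5 = 60.0%, Line West 50/89 = 56.2% → the new line
Night shift: the new line 22/56 = 39.3%, Line West 2/7 = 28.6% → the new line
Swing shift: the new line 15/29 = 51.7%, Line West 9/22 = 40.9% → the new line
Overall: the new line 40/90 = 44.4%, Line West 61/118 = 51.7% → Line West
The new line wins each shift group but Line West wins overall — the comparison reverses. The new line's units skew toward night shift, which has a lower base rate.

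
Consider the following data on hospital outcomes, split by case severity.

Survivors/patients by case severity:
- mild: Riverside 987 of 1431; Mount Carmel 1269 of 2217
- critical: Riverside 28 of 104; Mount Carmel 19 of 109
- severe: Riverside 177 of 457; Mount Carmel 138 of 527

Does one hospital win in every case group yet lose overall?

No

Mild: Riverside 987/1431 = 69.0%, Mount Carmel 1269/2217 = 57.2% → Riverside
Critical: Riverside 28/104 = 26.9%, Mount Carmel 19/109 = 17.4% → Riverside
Severe: Riverside 177/457 = 38.7%, Mount Carmel 138/527 = 26.2% → Riverside
Overall: Riverside 1192/1992 = 59.8%, Mount Carmel 1426/2853 = 50.0% → Riverside
Riverside wins overall and in every case group — no reversal.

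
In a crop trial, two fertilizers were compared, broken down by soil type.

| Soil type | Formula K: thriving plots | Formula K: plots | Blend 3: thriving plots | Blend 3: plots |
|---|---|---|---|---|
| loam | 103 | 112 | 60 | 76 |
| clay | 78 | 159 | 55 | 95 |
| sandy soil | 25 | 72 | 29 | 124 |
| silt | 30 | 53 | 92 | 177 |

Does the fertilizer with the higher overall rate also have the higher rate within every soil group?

Loam: Formula K 103/112 = 92.0%, Blend 3 60/76 = 78.9% → Formula K
Clay: Formula K 78/159 = 49.1%, Blend 3 55/95 = 57.9% → Blend 3
Sandy soil: Formula K 25/72 = 34.7%, Blend 3 29/124 = 23.4% → Formula K
Silt: Formula K 30/53 = 56.6%, Blend 3 92/177 = 52.0% → Formula K
Overall: Formula K 236/396 = 59.6%, Blend 3 236/472 = 50.0% → Formula K
Neither sweeps: Formula K wins 3 of 4 groups, Blend 3 wins 1. Formula K wins overall but not every group — no Simpson reversal.

No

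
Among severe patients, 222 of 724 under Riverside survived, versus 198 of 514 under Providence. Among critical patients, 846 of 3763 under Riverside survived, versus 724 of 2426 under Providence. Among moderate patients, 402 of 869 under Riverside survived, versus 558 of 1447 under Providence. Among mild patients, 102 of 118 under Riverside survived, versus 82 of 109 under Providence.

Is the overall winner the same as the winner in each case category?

No

Severe: Riverside 222/724 = 30.7%, Providence 198/514 = 38.5% → Providence
Critical: Riverside 846/3763 = 22.5%, Providence 724/2426 = 29.8% → Providence
Moderate: Riverside 402/869 = 46.3%, Providence 558/1447 = 38.6% → Riverside
Mild: Riverside 102/118 = 86.4%, Providence 82/109 = 75.2% → Riverside
Overall: Riverside 1572/5474 = 28.7%, Providence 1562/4496 = 34.7% → Providence
Neither sweeps: Riverside wins 2 of 4 groups, Providence wins 2. Providence wins overall but not every group — no Simpson reversal.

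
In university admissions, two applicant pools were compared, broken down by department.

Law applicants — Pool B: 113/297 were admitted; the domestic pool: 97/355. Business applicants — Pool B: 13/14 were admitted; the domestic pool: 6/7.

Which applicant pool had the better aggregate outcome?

Pool B

Law: Pool B 113/297 = 38.0%, the domestic pool 97/355 = 27.3% → Pool B
Business: Pool B 13/14 = 92.9%, the domestic pool 6/7 = 85.7% → Pool B
Overall: Pool B 126/311 = 40.5%, the domestic pool 103/362 = 28.5% → Pool B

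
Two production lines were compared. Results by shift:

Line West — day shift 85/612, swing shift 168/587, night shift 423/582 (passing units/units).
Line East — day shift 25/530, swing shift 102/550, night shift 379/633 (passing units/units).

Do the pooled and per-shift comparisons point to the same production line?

Day shift: Line West 85/612 = 13.9%, Line East 25/530 = 4.7% → Line West
Swing shift: Line West 168/587 = 28.6%, Line East 102/550 = 18.5% → Line West
Night shift: Line West 423/582 = 72.7%, Line East 379/633 = 59.9% → Line West
Overall: Line West 676/1781 = 38.0%, Line East 506/1713 = 29.5% → Line West
Line West wins overall and in every shift group — no reversal.

Yes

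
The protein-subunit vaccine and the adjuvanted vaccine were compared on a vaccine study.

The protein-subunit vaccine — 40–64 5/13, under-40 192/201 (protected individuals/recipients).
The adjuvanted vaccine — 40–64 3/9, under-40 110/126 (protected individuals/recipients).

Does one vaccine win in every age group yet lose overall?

No

40–64: the protein-subunit vaccine 5/13 = 38.5%, the adjuvanted vaccine 3/9 = 33.3% → the protein-subunit vaccine
Under-40: the protein-subunit vaccine 192/201 = 95.5%, the adjuvanted vaccine 110/126 = 87.3% → the protein-subunit vaccine
Overall: the protein-subunit vaccine 197/214 = 92.1%, the adjuvanted vaccine 113/135 = 83.7% → the protein-subunit vaccine
The protein-subunit vaccine wins overall and in every age group — no reversal.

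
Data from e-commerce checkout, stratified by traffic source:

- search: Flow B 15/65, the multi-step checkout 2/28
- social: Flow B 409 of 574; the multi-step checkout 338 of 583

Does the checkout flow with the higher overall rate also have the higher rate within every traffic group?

Search: Flow B 15/65 = 23.1%, the multi-step checkout 2/28 = 7.1% → Flow B
Social: Flow B 409/574 = 71.3%, the multi-step checkout 338/583 = 58.0% → Flow B
Overall: Flow B 424/639 = 66.4%, the multi-step checkout 340/611 = 55.6% → Flow B
Flow B wins overall and in every traffic group — no reversal.

Yes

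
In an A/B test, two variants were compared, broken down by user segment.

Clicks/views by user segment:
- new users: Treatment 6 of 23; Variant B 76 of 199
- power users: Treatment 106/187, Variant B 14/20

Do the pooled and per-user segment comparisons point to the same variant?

New users: Treatment 6/23 = 26.1%, Variant B 76/199 = 38.2% → Variant B
Power users: Treatment 106/187 = 56.7%, Variant B 14/20 = 70.0% → Variant B
Overall: Treatment 112/210 = 53.3%, Variant B 90/219 = 41.1% → Treatment
Variant B wins each user group but Treatment wins overall — the comparison reverses. Variant B's views skew toward new users, which has a lower base rate.

No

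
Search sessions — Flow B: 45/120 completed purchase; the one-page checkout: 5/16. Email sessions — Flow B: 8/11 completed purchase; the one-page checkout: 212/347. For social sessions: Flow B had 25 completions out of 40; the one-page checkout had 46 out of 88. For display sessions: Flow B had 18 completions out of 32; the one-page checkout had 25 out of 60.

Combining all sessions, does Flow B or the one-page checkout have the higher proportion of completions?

Search: Flow B 45/120 = 37.5%, the one-page checkout 5/16 = 31.2% → Flow B
Email: Flow B 8/11 = 72.7%, the one-page checkout 212/347 = 61.1% → Flow B
Social: Flow B 25/40 = 62.5%, the one-page checkout 46/88 = 52.3% → Flow B
Display: Flow B 18/32 = 56.2%, the one-page checkout 25/60 = 41.7% → Flow B
Overall: Flow B 96/203 = 47.3%, the one-page checkout 288/511 = 56.4% → the one-page checkout
(Flow B wins every traffic group but the one-page checkout wins overall — Flow B's sessions skew toward the low-rate search group.)

the one-page checkout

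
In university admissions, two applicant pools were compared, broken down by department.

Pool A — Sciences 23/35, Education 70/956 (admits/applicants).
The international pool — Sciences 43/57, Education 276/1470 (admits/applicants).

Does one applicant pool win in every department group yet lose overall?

No

Sciences: Pool A 23/35 = 65.7%, the international pool 43/57 = 75.4% → the international pool
Education: Pool A 70/956 = 7.3%, the international pool 276/1470 = 18.8% → the international pool
Overall: Pool A 93/991 = 9.4%, the international pool 319/1527 = 20.9% → the international pool
The international pool wins overall and in every department group — no reversal.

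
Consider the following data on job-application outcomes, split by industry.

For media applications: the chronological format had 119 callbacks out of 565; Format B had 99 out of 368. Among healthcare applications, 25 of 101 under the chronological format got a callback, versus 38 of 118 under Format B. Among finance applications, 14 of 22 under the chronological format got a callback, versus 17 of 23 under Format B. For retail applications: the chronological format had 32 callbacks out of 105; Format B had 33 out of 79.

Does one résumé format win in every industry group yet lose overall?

Media: the chronological format 119/565 = 21.1%, Format B 99/368 = 26.9% → Format B
Healthcare: the chronological format 25/101 = 24.8%, Format B 38/118 = 32.2% → Format B
Finance: the chronological format 14/22 = 63.6%, Format B 17/23 = 73.9% → Format B
Retail: the chronological format 32/105 = 30.5%, Format B 33/79 = 41.8% → Format B
Overall: the chronological format 190/793 = 24.0%, Format B 187/588 = 31.8% → Format B
Format B wins overall and in every industry group — no reversal.

No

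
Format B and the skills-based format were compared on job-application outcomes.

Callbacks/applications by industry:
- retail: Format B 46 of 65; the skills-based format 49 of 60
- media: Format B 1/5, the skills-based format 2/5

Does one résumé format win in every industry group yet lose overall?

Retail: Format B 46/65 = 70.8%, the skills-based format 49/60 = 81.7% → the skills-based format
Media: Format B 1/5 = 20.0%, the skills-based format 2/5 = 40.0% → the skills-based format
Overall: Format B 47/70 = 67.1%, the skills-based format 51/65 = 78.5% → the skills-based format
The skills-based format wins overall and in every industry group — no reversal.

No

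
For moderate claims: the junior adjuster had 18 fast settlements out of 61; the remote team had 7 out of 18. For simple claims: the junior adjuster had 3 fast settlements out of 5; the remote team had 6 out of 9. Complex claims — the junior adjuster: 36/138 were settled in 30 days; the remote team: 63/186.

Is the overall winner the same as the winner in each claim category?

Yes

Moderate: the junior adjuster 18/61 = 29.5%, the remote team 7/18 = 38.9% → the remote team
Simple: the junior adjuster 3/5 = 60.0%, the remote team 6/9 = 66.7% → the remote team
Complex: the junior adjuster 36/138 = 26.1%, the remote team 63/186 = 33.9% → the remote team
Overall: the junior adjuster 57/204 = 27.9%, the remote team 76/213 = 35.7% → the remote team
The remote team wins overall and in every claim group — no reversal.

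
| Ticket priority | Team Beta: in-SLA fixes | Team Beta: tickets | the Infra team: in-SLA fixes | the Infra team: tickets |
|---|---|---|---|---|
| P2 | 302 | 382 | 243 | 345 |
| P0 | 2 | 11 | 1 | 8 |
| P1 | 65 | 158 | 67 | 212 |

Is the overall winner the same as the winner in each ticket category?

Yes

P2: Team Beta 302/382 = 79.1%, the Infra team 243/345 = 70.4% → Team Beta
P0: Team Beta 2/11 = 18.2%, the Infra team 1/8 = 12.5% → Team Beta
P1: Team Beta 65/158 = 41.1%, the Infra team 67/212 = 31.6% → Team Beta
Overall: Team Beta 369/551 = 67.0%, the Infra team 311/565 = 55.0% → Team Beta
Team Beta wins overall and in every ticket group — no reversal.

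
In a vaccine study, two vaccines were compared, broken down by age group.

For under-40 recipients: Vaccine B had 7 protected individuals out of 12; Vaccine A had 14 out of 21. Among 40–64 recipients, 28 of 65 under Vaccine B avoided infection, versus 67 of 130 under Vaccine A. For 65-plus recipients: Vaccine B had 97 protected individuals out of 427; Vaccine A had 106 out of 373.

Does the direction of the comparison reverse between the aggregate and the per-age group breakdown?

No

Under-40: Vaccine B 7/12 = 58.3%, Vaccine A 14/21 = 66.7% → Vaccine A
40–64: Vaccine B 28/65 = 43.1%, Vaccine A 67/130 = 51.5% → Vaccine A
65-plus: Vaccine B 97/427 = 22.7%, Vaccine A 106/373 = 28.4% → Vaccine A
Overall: Vaccine B 132/504 = 26.2%, Vaccine A 187/524 = 35.7% → Vaccine A
Vaccine A wins overall and in every age group — no reversal.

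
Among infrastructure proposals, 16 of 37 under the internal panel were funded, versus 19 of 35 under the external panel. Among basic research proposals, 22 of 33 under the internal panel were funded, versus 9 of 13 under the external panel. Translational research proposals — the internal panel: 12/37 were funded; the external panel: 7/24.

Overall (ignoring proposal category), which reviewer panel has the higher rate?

Infrastructure: the internal panel 16/37 = 43.2%, the external panel 19/35 = 54.3% → the external panel
Basic research: the internal panel 22/33 = 66.7%, the external panel 9/13 = 69.2% → the external panel
Translational research: the internal panel 12/37 = 32.4%, the external panel 7/24 = 29.2% → the internal panel
Overall: the internal panel 50/107 = 46.7%, the external panel 35/72 = 48.6% → the external panel
(Neither sweeps every proposal group, but the external panel has the higher pooled rate.)

the external panel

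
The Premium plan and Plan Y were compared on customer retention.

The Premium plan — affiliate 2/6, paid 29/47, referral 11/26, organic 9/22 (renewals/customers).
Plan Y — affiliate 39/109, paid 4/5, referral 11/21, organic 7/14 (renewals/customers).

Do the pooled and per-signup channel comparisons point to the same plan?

No

Affiliate: the Premium plan 2/6 = 33.3%, Plan Y 39/109 = 35.8% → Plan Y
Paid: the Premium plan 29/47 = 61.7%, Plan Y 4/5 = 80.0% → Plan Y
Referral: the Premium plan 11/26 = 42.3%, Plan Y 11/21 = 52.4% → Plan Y
Organic: the Premium plan 9/22 = 40.9%, Plan Y 7/14 = 50.0% → Plan Y
Overall: the Premium plan 51/101 = 50.5%, Plan Y 61/149 = 40.9% → the Premium plan
Plan Y wins each signup group but the Premium plan wins overall — the comparison reverses. Plan Y's customers skew toward affiliate, which has a lower base rate.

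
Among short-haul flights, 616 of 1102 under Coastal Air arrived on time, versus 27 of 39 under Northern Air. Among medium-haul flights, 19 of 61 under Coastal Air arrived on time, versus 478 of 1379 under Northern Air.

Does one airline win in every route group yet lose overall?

Short-haul: Coastal Air 616/1102 = 55.9%, Northern Air 27/39 = 69.2% → Northern Air
Medium-haul: Coastal Air 19/61 = 31.1%, Northern Air 478/1379 = 34.7% → Northern Air
Overall: Coastal Air 635/1163 = 54.6%, Northern Air 505/1418 = 35.6% → Coastal Air
Northern Air wins each route group but Coastal Air wins overall — the comparison reverses. Northern Air's flights skew toward medium-haul, which has a lower base rate.

Yes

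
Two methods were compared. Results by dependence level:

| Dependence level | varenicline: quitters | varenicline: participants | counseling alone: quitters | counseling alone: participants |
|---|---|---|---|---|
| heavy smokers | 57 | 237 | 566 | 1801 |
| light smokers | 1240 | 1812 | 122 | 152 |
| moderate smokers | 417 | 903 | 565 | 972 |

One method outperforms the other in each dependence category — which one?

Heavy smokers: varenicline 57/237 = 24.1%, counseling alone 566/1801 = 31.4% → counseling alone
Light smokers: varenicline 1240/1812 = 68.4%, counseling alone 122/152 = 80.3% → counseling alone
Moderate smokers: varenicline 417/903 = 46.2%, counseling alone 565/972 = 58.1% → counseling alone
Counseling alone has the higher rate in all 3 groups.

counseling alone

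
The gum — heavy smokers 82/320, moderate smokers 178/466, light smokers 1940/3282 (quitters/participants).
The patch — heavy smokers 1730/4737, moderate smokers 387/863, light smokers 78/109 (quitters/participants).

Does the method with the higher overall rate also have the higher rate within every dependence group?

Heavy smokers: the gum 82/320 = 25.6%, the patch 1730/4737 = 36.5% → the patch
Moderate smokers: the gum 178/466 = 38.2%, the patch 387/863 = 44.8% → the patch
Light smokers: the gum 1940/3282 = 59.1%, the patch 78/109 = 71.6% → the patch
Overall: the gum 2200/4068 = 54.1%, the patch 2195/5709 = 38.4% → the gum
The patch wins each dependence group but the gum wins overall — the comparison reverses. The patch's participants skew toward heavy smokers, which has a lower base rate.

No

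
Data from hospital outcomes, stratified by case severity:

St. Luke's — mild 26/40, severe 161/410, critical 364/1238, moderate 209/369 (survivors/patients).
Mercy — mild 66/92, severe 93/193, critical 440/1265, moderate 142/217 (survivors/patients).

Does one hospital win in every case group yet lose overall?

No

Mild: St. Luke's 26/40 = 65.0%, Mercy 66/92 = 71.7% → Mercy
Severe: St. Luke's 161/410 = 39.3%, Mercy 93/193 = 48.2% → Mercy
Critical: St. Luke's 364/1238 = 29.4%, Mercy 440/1265 = 34.8% → Mercy
Moderate: St. Luke's 209/369 = 56.6%, Mercy 142/217 = 65.4% → Mercy
Overall: St. Luke's 760/2057 = 36.9%, Mercy 741/1767 = 41.9% → Mercy
Mercy wins overall and in every case group — no reversal.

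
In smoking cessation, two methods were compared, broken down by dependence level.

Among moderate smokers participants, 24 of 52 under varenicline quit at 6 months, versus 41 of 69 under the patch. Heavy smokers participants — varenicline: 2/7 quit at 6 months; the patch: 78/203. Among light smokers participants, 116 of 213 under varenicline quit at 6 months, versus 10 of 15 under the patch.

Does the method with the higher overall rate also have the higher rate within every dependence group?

No

Moderate smokers: varenicline 24/52 = 46.2%, the patch 41/69 = 59.4% → the patch
Heavy smokers: varenicline 2/7 = 28.6%, the patch 78/203 = 38.4% → the patch
Light smokers: varenicline 116/213 = 54.5%, the patch 10/15 = 66.7% → the patch
Overall: varenicline 142/272 = 52.2%, the patch 129/287 = 44.9% → varenicline
The patch wins each dependence group but varenicline wins overall — the comparison reverses. The patch's participants skew toward heavy smokers, which has a lower base rate.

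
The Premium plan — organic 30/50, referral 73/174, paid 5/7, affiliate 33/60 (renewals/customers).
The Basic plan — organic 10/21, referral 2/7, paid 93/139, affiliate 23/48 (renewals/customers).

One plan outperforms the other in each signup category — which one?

Organic: the Premium plan 30/50 = 60.0%, the Basic plan 10/21 = 47.6% → the Premium plan
Referral: the Premium plan 73/174 = 42.0%, the Basic plan 2/7 = 28.6% → the Premium plan
Paid: the Premium plan 5/7 = 71.4%, the Basic plan 93/139 = 66.9% → the Premium plan
Affiliate: the Premium plan 33/60 = 55.0%, the Basic plan 23/48 = 47.9% → the Premium plan
The Premium plan has the higher rate in all 4 groups.

the Premium plan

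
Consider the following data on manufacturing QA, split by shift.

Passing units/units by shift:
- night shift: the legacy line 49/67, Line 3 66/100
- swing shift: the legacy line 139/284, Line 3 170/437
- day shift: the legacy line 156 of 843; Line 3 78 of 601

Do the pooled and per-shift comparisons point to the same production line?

Night shift: the legacy line 49/67 = 73.1%, Line 3 66/100 = 66.0% → the legacy line
Swing shift: the legacy line 139/284 = 48.9%, Line 3 170/437 = 38.9% → the legacy line
Day shift: the legacy line 156/843 = 18.5%, Line 3 78/601 = 13.0% → the legacy line
Overall: the legacy line 344/1194 = 28.8%, Line 3 314/1138 = 27.6% → the legacy line
The legacy line wins overall and in every shift group — no reversal.

Yes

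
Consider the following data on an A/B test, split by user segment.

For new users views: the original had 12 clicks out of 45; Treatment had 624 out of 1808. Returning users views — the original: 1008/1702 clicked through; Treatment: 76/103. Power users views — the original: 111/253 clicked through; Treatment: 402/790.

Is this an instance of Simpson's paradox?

New users: the original 12/45 = 26.7%, Treatment 624/1808 = 34.5% → Treatment
Returning users: the original 1008/1702 = 59.2%, Treatment 76/103 = 73.8% → Treatment
Power users: the original 111/253 = 43.9%, Treatment 402/790 = 50.9% → Treatment
Overall: the original 1131/2000 = 56.5%, Treatment 1102/2701 = 40.8% → the original
Treatment wins each user group but the original wins overall — the comparison reverses. Treatment's views skew toward new users, which has a lower base rate.

Yes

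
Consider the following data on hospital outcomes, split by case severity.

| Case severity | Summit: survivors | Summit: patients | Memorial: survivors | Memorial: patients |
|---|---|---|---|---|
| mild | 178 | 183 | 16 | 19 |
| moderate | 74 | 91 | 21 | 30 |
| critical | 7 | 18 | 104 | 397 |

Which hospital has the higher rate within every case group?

Summit

Mild: Summit 178/183 = 97.3%, Memorial 16/19 = 84.2% → Summit
Moderate: Summit 74/91 = 81.3%, Memorial 21/30 = 70.0% → Summit
Critical: Summit 7/18 = 38.9%, Memorial 104/397 = 26.2% → Summit
Summit has the higher rate in all 3 groups.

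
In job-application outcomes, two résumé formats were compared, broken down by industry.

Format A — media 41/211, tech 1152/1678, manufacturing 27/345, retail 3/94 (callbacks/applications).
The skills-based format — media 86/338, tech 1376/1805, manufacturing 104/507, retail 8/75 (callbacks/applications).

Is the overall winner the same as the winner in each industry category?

Yes

Media: Format A 41/211 = 19.4%, the skills-based format 86/338 = 25.4% → the skills-based format
Tech: Format A 1152/1678 = 68.7%, the skills-based format 1376/1805 = 76.2% → the skills-based format
Manufacturing: Format A 27/345 = 7.8%, the skills-based format 104/507 = 20.5% → the skills-based format
Retail: Format A 3/94 = 3.2%, the skills-based format 8/75 = 10.7% → the skills-based format
Overall: Format A 1223/2328 = 52.5%, the skills-based format 1574/2725 = 57.8% → the skills-based format
The skills-based format wins overall and in every industry group — no reversal.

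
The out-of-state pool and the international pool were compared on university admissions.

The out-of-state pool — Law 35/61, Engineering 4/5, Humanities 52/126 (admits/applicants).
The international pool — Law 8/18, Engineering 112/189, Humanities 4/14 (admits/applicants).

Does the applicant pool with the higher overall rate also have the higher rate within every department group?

Law: the out-of-state pool 35/61 = 57.4%, the international pool 8/18 = 44.4% → the out-of-state pool
Engineering: the out-of-state pool 4/5 = 80.0%, the international pool 112/189 = 59.3% → the out-of-state pool
Humanities: the out-of-state pool 52/126 = 41.3%, the international pool 4/14 = 28.6% → the out-of-state pool
Overall: the out-of-state pool 91/192 = 47.4%, the international pool 124/221 = 56.1% → the international pool
The out-of-state pool wins each department group but the international pool wins overall — the comparison reverses. The out-of-state pool's applicants skew toward Humanities, which has a lower base rate.

No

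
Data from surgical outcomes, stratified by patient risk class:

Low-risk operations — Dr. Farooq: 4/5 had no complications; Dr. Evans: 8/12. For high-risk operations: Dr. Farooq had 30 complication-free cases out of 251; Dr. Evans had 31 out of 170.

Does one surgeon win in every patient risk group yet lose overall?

Low-risk: Dr. Farooq 4/5 = 80.0%, Dr. Evans 8/12 = 66.7% → Dr. Farooq
High-risk: Dr. Farooq 30/251 = 12.0%, Dr. Evans 31/170 = 18.2% → Dr. Evans
Overall: Dr. Farooq 34/256 = 13.3%, Dr. Evans 39/182 = 21.4% → Dr. Evans
Neither sweeps: Dr. Farooq wins 1 of 2 groups, Dr. Evans wins 1. Dr. Evans wins overall but not every group — no Simpson reversal.

No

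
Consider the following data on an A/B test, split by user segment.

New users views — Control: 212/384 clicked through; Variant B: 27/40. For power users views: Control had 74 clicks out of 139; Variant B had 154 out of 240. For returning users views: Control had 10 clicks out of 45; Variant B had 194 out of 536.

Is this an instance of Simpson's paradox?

Yes

New users: Control 212/384 = 55.2%, Variant B 27/40 = 67.5% → Variant B
Power users: Control 74/139 = 53.2%, Variant B 154/240 = 64.2% → Variant B
Returning users: Control 10/45 = 22.2%, Variant B 194/536 = 36.2% → Variant B
Overall: Control 296/568 = 52.1%, Variant B 375/816 = 46.0% → Control
Variant B wins each user group but Control wins overall — the comparison reverses. Variant B's views skew toward returning users, which has a lower base rate.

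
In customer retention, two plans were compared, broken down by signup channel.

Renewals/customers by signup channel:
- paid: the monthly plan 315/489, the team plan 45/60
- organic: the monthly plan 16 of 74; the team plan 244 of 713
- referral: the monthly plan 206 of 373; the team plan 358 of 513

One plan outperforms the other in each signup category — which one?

Paid: the monthly plan 315/489 = 64.4%, the team plan 45/60 = 75.0% → the team plan
Organic: the monthly plan 16/74 = 21.6%, the team plan 244/713 = 34.2% → the team plan
Referral: the monthly plan 206/373 = 55.2%, the team plan 358/513 = 69.8% → the team plan
The team plan has the higher rate in all 3 groups.

the team plan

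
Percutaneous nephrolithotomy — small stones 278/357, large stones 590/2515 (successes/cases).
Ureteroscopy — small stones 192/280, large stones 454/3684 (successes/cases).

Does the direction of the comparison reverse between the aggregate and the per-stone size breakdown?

No

Small stones: percutaneous nephrolithotomy 278/357 = 77.9%, ureteroscopy 192/280 = 68.6% → percutaneous nephrolithotomy
Large stones: percutaneous nephrolithotomy 590/2515 = 23.5%, ureteroscopy 454/3684 = 12.3% → percutaneous nephrolithotomy
Overall: percutaneous nephrolithotomy 868/2872 = 30.2%, ureteroscopy 646/3964 = 16.3% → percutaneous nephrolithotomy
Percutaneous nephrolithotomy wins overall and in every stone group — no reversal.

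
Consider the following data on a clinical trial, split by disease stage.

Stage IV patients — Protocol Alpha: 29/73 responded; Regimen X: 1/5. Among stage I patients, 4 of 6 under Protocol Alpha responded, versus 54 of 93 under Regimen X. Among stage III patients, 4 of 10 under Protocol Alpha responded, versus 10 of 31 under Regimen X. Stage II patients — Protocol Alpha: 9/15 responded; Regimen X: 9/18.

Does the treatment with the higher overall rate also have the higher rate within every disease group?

Stage IV: Protocol Alpha 29/73 = 39.7%, Regimen X 1/5 = 20.0% → Protocol Alpha
Stage I: Protocol Alpha 4/6 = 66.7%, Regimen X 54/93 = 58.1% → Protocol Alpha
Stage III: Protocol Alpha 4/10 = 40.0%, Regimen X 10/31 = 32.3% → Protocol Alpha
Stage II: Protocol Alpha 9/15 = 60.0%, Regimen X 9/18 = 50.0% → Protocol Alpha
Overall: Protocol Alpha 46/104 = 44.2%, Regimen X 74/147 = 50.3% → Regimen X
Protocol Alpha wins each disease group but Regimen X wins overall — the comparison reverses. Protocol Alpha's patients skew toward stage IV, which has a lower base rate.

No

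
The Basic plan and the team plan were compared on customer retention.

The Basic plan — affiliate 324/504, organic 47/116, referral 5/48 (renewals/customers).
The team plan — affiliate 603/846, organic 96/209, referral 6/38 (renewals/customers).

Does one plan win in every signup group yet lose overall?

No

Affiliate: the Basic plan 324/504 = 64.3%, the team plan 603/846 = 71.3% → the team plan
Organic: the Basic plan 47/116 = 40.5%, the team plan 96/209 = 45.9% → the team plan
Referral: the Basic plan 5/48 = 10.4%, the team plan 6/38 = 15.8% → the team plan
Overall: the Basic plan 376/668 = 56.3%, the team plan 705/1093 = 64.5% → the team plan
The team plan wins overall and in every signup group — no reversal.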